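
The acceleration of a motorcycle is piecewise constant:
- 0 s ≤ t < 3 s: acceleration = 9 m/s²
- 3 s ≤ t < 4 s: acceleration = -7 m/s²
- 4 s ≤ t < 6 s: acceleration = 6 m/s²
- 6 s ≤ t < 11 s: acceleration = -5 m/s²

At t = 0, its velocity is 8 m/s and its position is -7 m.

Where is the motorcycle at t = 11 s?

On each constant-a segment, Δv = aΔt and Δx = v₀Δt + ½aΔt²; chain segment to segment.
0–3 s: v starts 8 m/s; Δx = 8·3 + ½·9·3² = 64.5 m; v ends 35 m/s.
3–4 s: v starts 35 m/s; Δx = 35·1 + ½·-7·1² = 31.5 m; v ends 28 m/s.
4–6 s: v starts 28 m/s; Δx = 28·2 + ½·6·2² = 68 m; v ends 40 m/s.
6–11 s: v starts 40 m/s; Δx = 40·5 + ½·-5·5² = 137.5 m; v ends 15 m/s.
x(11) = -7 + Σ Δx = 294.5 m.

294.5 m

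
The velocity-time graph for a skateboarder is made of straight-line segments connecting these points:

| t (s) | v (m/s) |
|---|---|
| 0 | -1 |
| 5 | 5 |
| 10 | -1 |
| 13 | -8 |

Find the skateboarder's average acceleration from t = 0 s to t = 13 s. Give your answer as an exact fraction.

-7/13 m/s²

Average acceleration = Δv/Δt = (-8 − -1)/(13 − 0) = -7/13 m/s².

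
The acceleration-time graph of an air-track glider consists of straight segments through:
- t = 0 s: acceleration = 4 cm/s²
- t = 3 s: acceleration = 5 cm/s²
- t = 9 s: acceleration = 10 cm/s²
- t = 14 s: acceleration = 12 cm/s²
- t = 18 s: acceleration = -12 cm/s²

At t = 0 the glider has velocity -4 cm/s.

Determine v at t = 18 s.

109.5 cm/s

Δv equals the area under the a-t graph; then v = v₀ + Δv.
0–3 s: ½(4 + 5)(3) = 13.5 cm/s
3–9 s: ½(5 + 10)(6) = 45 cm/s
9–14 s: ½(10 + 12)(5) = 55 cm/s
14–18 s: ½(12 + -12)(4) = 0 cm/s
Δv = 113.5 cm/s, so v(18) = -4 + (113.5) = 109.5 cm/s.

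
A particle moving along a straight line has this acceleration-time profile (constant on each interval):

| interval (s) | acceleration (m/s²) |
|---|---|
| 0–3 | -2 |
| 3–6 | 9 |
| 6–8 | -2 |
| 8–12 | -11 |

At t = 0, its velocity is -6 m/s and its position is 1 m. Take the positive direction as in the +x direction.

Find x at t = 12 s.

-39.5 m

On each constant-a segment, Δv = aΔt and Δx = v₀Δt + ½aΔt²; chain segment to segment.
0–3 s: v starts -6 m/s; Δx = -6·3 + ½·-2·3² = -27 m; v ends -12 m/s.
3–6 s: v starts -12 m/s; Δx = -12·3 + ½·9·3² = 4.5 m; v ends 15 m/s.
6–8 s: v starts 15 m/s; Δx = 15·2 + ½·-2·2² = 26 m; v ends 11 m/s.
8–12 s: v starts 11 m/s; Δx = 11·4 + ½·-11·4² = -44 m; v ends -33 m/s.
x(12) = 1 + Σ Δx = -39.5 m.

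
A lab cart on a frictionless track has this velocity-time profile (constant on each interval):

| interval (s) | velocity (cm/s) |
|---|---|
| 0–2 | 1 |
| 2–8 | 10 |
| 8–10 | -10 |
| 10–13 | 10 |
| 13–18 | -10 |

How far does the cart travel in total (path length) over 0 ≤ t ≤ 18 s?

Distance (not displacement) is the total path length: add the absolute areas under v-t.
0–2 s: |1| × 2 = 2 cm
2–8 s: |10| × 6 = 60 cm
8–10 s: |-10| × 2 = 20 cm
10–13 s: |10| × 3 = 30 cm
13–18 s: |-10| × 5 = 50 cm
Total distance = 162 cm

162 cm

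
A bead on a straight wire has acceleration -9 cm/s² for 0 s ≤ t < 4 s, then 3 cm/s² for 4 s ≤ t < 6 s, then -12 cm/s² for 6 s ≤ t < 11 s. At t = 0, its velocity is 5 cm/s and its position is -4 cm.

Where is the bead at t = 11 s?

-387 cm

On each constant-a segment, Δv = aΔt and Δx = v₀Δt + ½aΔt²; chain segment to segment.
0–4 s: v starts 5 cm/s; Δx = 5·4 + ½·-9·4² = -52 cm; v ends -31 cm/s.
4–6 s: v starts -31 cm/s; Δx = -31·2 + ½·3·2² = -56 cm; v ends -25 cm/s.
6–11 s: v starts -25 cm/s; Δx = -25·5 + ½·-12·5² = -275 cm; v ends -85 cm/s.
x(11) = -4 + Σ Δx = -387 cm.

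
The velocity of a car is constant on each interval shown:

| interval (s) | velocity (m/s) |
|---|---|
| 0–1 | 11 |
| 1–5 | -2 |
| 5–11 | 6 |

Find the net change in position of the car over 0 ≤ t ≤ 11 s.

39 m

Net displacement equals the area under the velocity-time graph (areas below the axis count negative).
0–1 s: 11 × 1 = 11 m
1–5 s: -2 × 4 = -8 m
5–11 s: 6 × 6 = 36 m
Net displacement = 39 m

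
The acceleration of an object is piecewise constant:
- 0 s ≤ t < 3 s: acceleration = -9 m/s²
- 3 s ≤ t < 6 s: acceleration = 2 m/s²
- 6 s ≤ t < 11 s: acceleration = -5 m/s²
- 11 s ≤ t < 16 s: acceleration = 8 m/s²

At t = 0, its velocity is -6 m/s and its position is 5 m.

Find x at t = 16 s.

-501 m

On each constant-a segment, Δv = aΔt and Δx = v₀Δt + ½aΔt²; chain segment to segment.
0–3 s: v starts -6 m/s; Δx = -6·3 + ½·-9·3² = -58.5 m; v ends -33 m/s.
3–6 s: v starts -33 m/s; Δx = -33·3 + ½·2·3² = -90 m; v ends -27 m/s.
6–11 s: v starts -27 m/s; Δx = -27·5 + ½·-5·5² = -197.5 m; v ends -52 m/s.
11–16 s: v starts -52 m/s; Δx = -52·5 + ½·8·5² = -160 m; v ends -12 m/s.
x(16) = 5 + Σ Δx = -501 m.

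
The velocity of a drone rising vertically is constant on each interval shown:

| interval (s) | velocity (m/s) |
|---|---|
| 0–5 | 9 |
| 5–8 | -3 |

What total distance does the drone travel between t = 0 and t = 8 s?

Distance (not displacement) is the total path length: add the absolute areas under v-t.
0–5 s: |9| × 5 = 45 m
5–8 s: |-3| × 3 = 9 m
Total distance = 54 m

54 m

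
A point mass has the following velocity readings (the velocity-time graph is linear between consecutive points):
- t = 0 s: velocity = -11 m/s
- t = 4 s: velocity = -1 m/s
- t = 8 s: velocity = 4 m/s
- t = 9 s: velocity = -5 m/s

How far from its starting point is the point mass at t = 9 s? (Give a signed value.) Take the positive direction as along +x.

Displacement is the signed area under the v-t curve.
0–4 s: ½(-11 + -1)(4) = -24 m
4–8 s: ½(-1 + 4)(4) = 6 m
8–9 s: ½(4 + -5)(1) = -0.5 m
Net displacement = -18.5 m

-18.5 m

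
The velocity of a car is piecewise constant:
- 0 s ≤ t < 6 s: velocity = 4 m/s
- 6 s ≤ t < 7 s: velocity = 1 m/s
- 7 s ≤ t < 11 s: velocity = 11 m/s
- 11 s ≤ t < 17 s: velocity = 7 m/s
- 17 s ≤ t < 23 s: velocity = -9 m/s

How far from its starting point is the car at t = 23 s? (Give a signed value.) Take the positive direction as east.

57 m

Net displacement equals the area under the velocity-time graph (areas below the axis count negative).
0–6 s: 4 × 6 = 24 m
6–7 s: 1 × 1 = 1 m
7–11 s: 11 × 4 = 44 m
11–17 s: 7 × 6 = 42 m
17–23 s: -9 × 6 = -54 m
Net displacement = 57 m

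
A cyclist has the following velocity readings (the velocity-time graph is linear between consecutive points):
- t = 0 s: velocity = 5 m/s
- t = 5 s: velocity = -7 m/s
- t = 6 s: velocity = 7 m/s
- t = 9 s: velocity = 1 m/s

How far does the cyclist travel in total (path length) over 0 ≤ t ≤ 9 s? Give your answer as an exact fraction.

371/12 m

Distance (not displacement) is the total path length: add the absolute areas under v-t.
0–5 s: v = 0 at t = 25/12 s; triangle areas 125/24 + 245/24 = 185/12 m
5–6 s: v = 0 at t = 5.5 s; triangle areas 1.75 + 1.75 = 3.5 m
6–9 s: |½(7 + 1)(3)| = 12 m
Total distance = 371/12 m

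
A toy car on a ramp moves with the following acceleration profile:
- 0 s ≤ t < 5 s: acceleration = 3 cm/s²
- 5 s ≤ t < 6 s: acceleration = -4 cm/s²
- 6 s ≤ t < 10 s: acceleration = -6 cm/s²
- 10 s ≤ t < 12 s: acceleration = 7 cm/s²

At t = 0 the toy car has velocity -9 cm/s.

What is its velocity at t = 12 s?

Δv equals the area under the a-t graph; then v = v₀ + Δv.
0–5 s: 3 × 5 = 15 cm/s
5–6 s: -4 × 1 = -4 cm/s
6–10 s: -6 × 4 = -24 cm/s
10–12 s: 7 × 2 = 14 cm/s
Δv = 1 cm/s, so v(12) = -9 + (1) = -8 cm/s.

-8 cm/s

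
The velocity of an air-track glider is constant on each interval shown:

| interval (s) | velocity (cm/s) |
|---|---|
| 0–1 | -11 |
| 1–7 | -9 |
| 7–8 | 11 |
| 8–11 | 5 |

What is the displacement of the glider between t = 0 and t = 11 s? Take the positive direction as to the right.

-39 cm

Displacement is the signed area under the v-t curve.
0–1 s: -11 × 1 = -11 cm
1–7 s: -9 × 6 = -54 cm
7–8 s: 11 × 1 = 11 cm
8–11 s: 5 × 3 = 15 cm
Net displacement = -39 cm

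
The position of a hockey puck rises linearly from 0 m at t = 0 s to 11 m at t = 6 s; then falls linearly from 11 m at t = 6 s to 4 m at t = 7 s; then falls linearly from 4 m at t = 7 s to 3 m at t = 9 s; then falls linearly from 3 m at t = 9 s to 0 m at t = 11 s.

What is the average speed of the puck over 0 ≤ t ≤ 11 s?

2 m/s

Average speed = (total path length)/(elapsed time); on a piecewise-linear x-t graph the path length is Σ|Δx|.
0–6 s: |Δx| = |11 − 0| = 11 m
6–7 s: |Δx| = |4 − 11| = 7 m
7–9 s: |Δx| = |3 − 4| = 1 m
9–11 s: |Δx| = |0 − 3| = 3 m
Total path = 22 m; average speed = 22/11 = 2 m/s.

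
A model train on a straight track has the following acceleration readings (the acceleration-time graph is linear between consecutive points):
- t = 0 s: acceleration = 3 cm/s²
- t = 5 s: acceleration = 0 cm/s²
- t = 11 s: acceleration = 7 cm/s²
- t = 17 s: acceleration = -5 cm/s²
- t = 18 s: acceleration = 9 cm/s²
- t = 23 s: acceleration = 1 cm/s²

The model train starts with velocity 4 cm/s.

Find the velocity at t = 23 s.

Δv equals the area under the a-t graph; then v = v₀ + Δv.
0–5 s: ½(3 + 0)(5) = 7.5 cm/s
5–11 s: ½(0 + 7)(6) = 21 cm/s
11–17 s: ½(7 + -5)(6) = 6 cm/s
17–18 s: ½(-5 + 9)(1) = 2 cm/s
18–23 s: ½(9 + 1)(5) = 25 cm/s
Δv = 61.5 cm/s, so v(23) = 4 + (61.5) = 65.5 cm/s.

65.5 cm/s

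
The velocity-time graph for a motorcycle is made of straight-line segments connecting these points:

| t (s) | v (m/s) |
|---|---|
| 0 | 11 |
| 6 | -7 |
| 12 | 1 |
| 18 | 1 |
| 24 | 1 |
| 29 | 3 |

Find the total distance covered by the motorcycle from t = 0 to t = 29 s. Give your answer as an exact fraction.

Distance (not displacement) is the total path length: add the absolute areas under v-t.
0–6 s: v = 0 at t = 11/3 s; triangle areas 121/6 + 49/6 = 85/3 m
6–12 s: v = 0 at t = 11.25 s; triangle areas 18.375 + 0.375 = 18.75 m
12–18 s: |1| × 6 = 6 m
18–24 s: |1| × 6 = 6 m
24–29 s: |½(1 + 3)(5)| = 10 m
Total distance = 829/12 m

829/12 m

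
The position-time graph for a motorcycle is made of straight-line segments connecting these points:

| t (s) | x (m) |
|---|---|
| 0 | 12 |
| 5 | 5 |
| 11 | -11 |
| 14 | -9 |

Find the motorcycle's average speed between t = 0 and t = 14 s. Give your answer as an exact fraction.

25/14 m/s

Average speed = (total path length)/(elapsed time); on a piecewise-linear x-t graph the path length is Σ|Δx|.
0–5 s: |Δx| = |5 − 12| = 7 m
5–11 s: |Δx| = |-11 − 5| = 16 m
11–14 s: |Δx| = |-9 − -11| = 2 m
Total path = 25 m; average speed = 25/14 = 25/14 m/s.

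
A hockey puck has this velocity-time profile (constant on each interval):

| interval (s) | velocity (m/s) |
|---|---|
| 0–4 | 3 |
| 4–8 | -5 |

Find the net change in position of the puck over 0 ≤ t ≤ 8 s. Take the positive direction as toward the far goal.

Net displacement equals the area under the velocity-time graph (areas below the axis count negative).
0–4 s: 3 × 4 = 12 m
4–8 s: -5 × 4 = -20 m
Net displacement = -8 m

-8 m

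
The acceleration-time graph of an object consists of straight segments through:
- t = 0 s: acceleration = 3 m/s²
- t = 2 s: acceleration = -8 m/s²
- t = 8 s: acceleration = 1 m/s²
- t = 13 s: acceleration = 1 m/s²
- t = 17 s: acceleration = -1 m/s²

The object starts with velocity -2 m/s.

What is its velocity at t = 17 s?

Δv equals the area under the a-t graph; then v = v₀ + Δv.
0–2 s: ½(3 + -8)(2) = -5 m/s
2–8 s: ½(-8 + 1)(6) = -21 m/s
8–13 s: 1 × 5 = 5 m/s
13–17 s: ½(1 + -1)(4) = 0 m/s
Δv = -21 m/s, so v(17) = -2 + (-21) = -23 m/s.

-23 m/s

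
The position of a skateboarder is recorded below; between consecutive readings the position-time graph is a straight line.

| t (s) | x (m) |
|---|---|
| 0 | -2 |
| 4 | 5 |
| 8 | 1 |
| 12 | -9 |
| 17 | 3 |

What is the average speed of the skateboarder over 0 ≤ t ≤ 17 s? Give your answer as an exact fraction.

33/17 m/s

Average speed = (total path length)/(elapsed time); on a piecewise-linear x-t graph the path length is Σ|Δx|.
0–4 s: |Δx| = |5 − -2| = 7 m
4–8 s: |Δx| = |1 − 5| = 4 m
8–12 s: |Δx| = |-9 − 1| = 10 m
12–17 s: |Δx| = |3 − -9| = 12 m
Total path = 33 m; average speed = 33/17 = 33/17 m/s.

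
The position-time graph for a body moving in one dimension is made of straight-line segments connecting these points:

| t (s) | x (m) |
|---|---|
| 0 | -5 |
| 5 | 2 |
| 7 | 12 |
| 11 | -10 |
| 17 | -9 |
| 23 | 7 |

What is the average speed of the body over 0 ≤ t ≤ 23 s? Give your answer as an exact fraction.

Average speed = (total path length)/(elapsed time); on a piecewise-linear x-t graph the path length is Σ|Δx|.
0–5 s: |Δx| = |2 − -5| = 7 m
5–7 s: |Δx| = |12 − 2| = 10 m
7–11 s: |Δx| = |-10 − 12| = 22 m
11–17 s: |Δx| = |-9 − -10| = 1 m
17–23 s: |Δx| = |7 − -9| = 16 m
Total path = 56 m; average speed = 56/23 = 56/23 m/s.

56/23 m/s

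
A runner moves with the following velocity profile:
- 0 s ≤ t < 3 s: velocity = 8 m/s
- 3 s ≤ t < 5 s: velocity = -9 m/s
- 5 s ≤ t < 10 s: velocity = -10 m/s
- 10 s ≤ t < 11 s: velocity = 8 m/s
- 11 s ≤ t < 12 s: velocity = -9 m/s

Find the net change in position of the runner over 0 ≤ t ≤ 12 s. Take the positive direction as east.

Displacement is the signed area under the v-t curve.
0–3 s: 8 × 3 = 24 m
3–5 s: -9 × 2 = -18 m
5–10 s: -10 × 5 = -50 m
10–11 s: 8 × 1 = 8 m
11–12 s: -9 × 1 = -9 m
Net displacement = -45 m

-45 m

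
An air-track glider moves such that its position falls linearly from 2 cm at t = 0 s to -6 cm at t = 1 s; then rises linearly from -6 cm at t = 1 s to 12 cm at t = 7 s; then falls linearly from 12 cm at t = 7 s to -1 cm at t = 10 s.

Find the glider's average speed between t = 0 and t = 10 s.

Average speed = (total path length)/(elapsed time); on a piecewise-linear x-t graph the path length is Σ|Δx|.
0–1 s: |Δx| = |-6 − 2| = 8 cm
1–7 s: |Δx| = |12 − -6| = 18 cm
7–10 s: |Δx| = |-1 − 12| = 13 cm
Total path = 39 cm; average speed = 39/10 = 3.9 cm/s.

3.9 cm/s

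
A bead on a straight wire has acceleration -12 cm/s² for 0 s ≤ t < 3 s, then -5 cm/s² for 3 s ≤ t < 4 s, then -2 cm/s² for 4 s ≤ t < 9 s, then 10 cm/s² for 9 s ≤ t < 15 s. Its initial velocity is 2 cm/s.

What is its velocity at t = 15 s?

11 cm/s

Δv equals the area under the a-t graph; then v = v₀ + Δv.
0–3 s: -12 × 3 = -36 cm/s
3–4 s: -5 × 1 = -5 cm/s
4–9 s: -2 × 5 = -10 cm/s
9–15 s: 10 × 6 = 60 cm/s
Δv = 9 cm/s, so v(15) = 2 + (9) = 11 cm/s.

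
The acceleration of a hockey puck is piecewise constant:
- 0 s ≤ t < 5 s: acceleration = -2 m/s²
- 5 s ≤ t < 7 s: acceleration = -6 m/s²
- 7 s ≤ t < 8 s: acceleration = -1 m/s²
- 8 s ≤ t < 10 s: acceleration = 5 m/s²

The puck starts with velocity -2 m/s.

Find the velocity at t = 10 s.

-15 m/s

Δv equals the area under the a-t graph; then v = v₀ + Δv.
0–5 s: -2 × 5 = -10 m/s
5–7 s: -6 × 2 = -12 m/s
7–8 s: -1 × 1 = -1 m/s
8–10 s: 5 × 2 = 10 m/s
Δv = -13 m/s, so v(10) = -2 + (-13) = -15 m/s.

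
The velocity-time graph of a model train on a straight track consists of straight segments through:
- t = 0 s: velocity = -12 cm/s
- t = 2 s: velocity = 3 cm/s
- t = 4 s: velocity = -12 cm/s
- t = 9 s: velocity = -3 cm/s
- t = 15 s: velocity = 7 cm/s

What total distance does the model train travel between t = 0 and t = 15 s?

Total distance travelled is ∫|v| dt — sum the magnitudes of each area piece.
0–2 s: v = 0 at t = 1.6 s; triangle areas 9.6 + 0.6 = 10.2 cm
2–4 s: v = 0 at t = 2.4 s; triangle areas 0.6 + 9.6 = 10.2 cm
4–9 s: |½(-12 + -3)(5)| = 37.5 cm
9–15 s: v = 0 at t = 10.8 s; triangle areas 2.7 + 14.7 = 17.4 cm
Total distance = 75.3 cm

75.3 cm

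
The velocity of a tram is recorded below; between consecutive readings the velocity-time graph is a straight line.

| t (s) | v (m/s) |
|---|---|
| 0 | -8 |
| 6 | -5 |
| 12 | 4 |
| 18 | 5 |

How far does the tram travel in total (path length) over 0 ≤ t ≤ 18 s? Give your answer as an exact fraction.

Total distance travelled is ∫|v| dt — sum the magnitudes of each area piece.
0–6 s: |½(-8 + -5)(6)| = 39 m
6–12 s: v = 0 at t = 28/3 s; triangle areas 25/3 + 16/3 = 41/3 m
12–18 s: |½(4 + 5)(6)| = 27 m
Total distance = 239/3 m

239/3 m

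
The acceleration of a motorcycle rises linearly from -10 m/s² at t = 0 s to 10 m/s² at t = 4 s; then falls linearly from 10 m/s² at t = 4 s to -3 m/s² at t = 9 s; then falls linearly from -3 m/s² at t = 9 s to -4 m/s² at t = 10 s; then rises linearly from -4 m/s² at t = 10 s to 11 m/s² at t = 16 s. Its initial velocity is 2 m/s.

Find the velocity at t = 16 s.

Δv equals the area under the a-t graph; then v = v₀ + Δv.
0–4 s: ½(-10 + 10)(4) = 0 m/s
4–9 s: ½(10 + -3)(5) = 17.5 m/s
9–10 s: ½(-3 + -4)(1) = -3.5 m/s
10–16 s: ½(-4 + 11)(6) = 21 m/s
Δv = 35 m/s, so v(16) = 2 + (35) = 37 m/s.

37 m/s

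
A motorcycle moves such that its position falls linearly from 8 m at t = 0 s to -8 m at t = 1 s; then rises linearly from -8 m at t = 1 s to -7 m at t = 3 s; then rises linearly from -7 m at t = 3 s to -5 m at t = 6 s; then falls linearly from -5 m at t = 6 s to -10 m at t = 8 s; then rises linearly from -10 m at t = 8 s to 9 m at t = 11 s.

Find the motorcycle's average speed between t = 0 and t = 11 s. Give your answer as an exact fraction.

Average speed = (total path length)/(elapsed time); on a piecewise-linear x-t graph the path length is Σ|Δx|.
0–1 s: |Δx| = |-8 − 8| = 16 m
1–3 s: |Δx| = |-7 − -8| = 1 m
3–6 s: |Δx| = |-5 − -7| = 2 m
6–8 s: |Δx| = |-10 − -5| = 5 m
8–11 s: |Δx| = |9 − -10| = 19 m
Total path = 43 m; average speed = 43/11 = 43/11 m/s.

43/11 m/s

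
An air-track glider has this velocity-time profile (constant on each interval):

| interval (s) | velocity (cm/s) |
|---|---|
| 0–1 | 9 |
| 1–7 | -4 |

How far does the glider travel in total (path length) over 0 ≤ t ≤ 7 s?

Distance (not displacement) is the total path length: add the absolute areas under v-t.
0–1 s: |9| × 1 = 9 cm
1–7 s: |-4| × 6 = 24 cm
Total distance = 33 cm

33 cm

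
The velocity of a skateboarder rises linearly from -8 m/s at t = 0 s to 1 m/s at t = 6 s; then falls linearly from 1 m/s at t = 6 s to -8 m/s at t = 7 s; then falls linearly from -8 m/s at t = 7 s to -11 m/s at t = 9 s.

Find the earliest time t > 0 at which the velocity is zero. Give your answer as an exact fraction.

t = 16/3 s

v changes sign on 0–6 s (from -8 to 1); the graph is linear there, so v = 0 at t = 0 + (8)·(6 − 0)/(1 − -8) = 16/3 s.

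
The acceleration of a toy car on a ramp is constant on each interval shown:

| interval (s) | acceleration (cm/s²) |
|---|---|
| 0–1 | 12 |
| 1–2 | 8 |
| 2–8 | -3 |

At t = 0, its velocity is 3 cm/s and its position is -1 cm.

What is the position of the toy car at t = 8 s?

111 cm

On each constant-a segment, Δv = aΔt and Δx = v₀Δt + ½aΔt²; chain segment to segment.
0–1 s: v starts 3 cm/s; Δx = 3·1 + ½·12·1² = 9 cm; v ends 15 cm/s.
1–2 s: v starts 15 cm/s; Δx = 15·1 + ½·8·1² = 19 cm; v ends 23 cm/s.
2–8 s: v starts 23 cm/s; Δx = 23·6 + ½·-3·6² = 84 cm; v ends 5 cm/s.
x(8) = -1 + Σ Δx = 111 cm.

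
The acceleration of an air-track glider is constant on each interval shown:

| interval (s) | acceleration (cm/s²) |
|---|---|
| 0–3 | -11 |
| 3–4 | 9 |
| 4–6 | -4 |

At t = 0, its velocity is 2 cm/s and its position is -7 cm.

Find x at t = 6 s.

On each constant-a segment, Δv = aΔt and Δx = v₀Δt + ½aΔt²; chain segment to segment.
0–3 s: v starts 2 cm/s; Δx = 2·3 + ½·-11·3² = -43.5 cm; v ends -31 cm/s.
3–4 s: v starts -31 cm/s; Δx = -31·1 + ½·9·1² = -26.5 cm; v ends -22 cm/s.
4–6 s: v starts -22 cm/s; Δx = -22·2 + ½·-4·2² = -52 cm; v ends -30 cm/s.
x(6) = -7 + Σ Δx = -129 cm.

-129 cm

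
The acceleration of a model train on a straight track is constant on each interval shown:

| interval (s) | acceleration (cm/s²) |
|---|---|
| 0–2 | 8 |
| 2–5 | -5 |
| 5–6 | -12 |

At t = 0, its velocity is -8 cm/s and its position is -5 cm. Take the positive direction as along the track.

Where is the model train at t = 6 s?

-16.5 cm

On each constant-a segment, Δv = aΔt and Δx = v₀Δt + ½aΔt²; chain segment to segment.
0–2 s: v starts -8 cm/s; Δx = -8·2 + ½·8·2² = 0 cm; v ends 8 cm/s.
2–5 s: v starts 8 cm/s; Δx = 8·3 + ½·-5·3² = 1.5 cm; v ends -7 cm/s.
5–6 s: v starts -7 cm/s; Δx = -7·1 + ½·-12·1² = -13 cm; v ends -19 cm/s.
x(6) = -5 + Σ Δx = -16.5 cm.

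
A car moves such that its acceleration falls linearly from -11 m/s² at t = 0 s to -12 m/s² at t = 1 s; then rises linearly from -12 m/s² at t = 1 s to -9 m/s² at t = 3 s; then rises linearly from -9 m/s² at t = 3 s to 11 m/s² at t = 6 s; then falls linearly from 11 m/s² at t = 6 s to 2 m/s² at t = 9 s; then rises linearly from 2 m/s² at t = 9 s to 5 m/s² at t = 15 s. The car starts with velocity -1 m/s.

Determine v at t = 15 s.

10 m/s

Δv equals the area under the a-t graph; then v = v₀ + Δv.
0–1 s: ½(-11 + -12)(1) = -11.5 m/s
1–3 s: ½(-12 + -9)(2) = -21 m/s
3–6 s: ½(-9 + 11)(3) = 3 m/s
6–9 s: ½(11 + 2)(3) = 19.5 m/s
9–15 s: ½(2 + 5)(6) = 21 m/s
Δv = 11 m/s, so v(15) = -1 + (11) = 10 m/s.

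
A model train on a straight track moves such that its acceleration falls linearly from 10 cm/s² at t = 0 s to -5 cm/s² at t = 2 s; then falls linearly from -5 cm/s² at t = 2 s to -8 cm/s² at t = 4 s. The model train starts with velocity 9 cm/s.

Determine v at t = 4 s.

Δv equals the area under the a-t graph; then v = v₀ + Δv.
0–2 s: ½(10 + -5)(2) = 5 cm/s
2–4 s: ½(-5 + -8)(2) = -13 cm/s
Δv = -8 cm/s, so v(4) = 9 + (-8) = 1 cm/s.

1 cm/s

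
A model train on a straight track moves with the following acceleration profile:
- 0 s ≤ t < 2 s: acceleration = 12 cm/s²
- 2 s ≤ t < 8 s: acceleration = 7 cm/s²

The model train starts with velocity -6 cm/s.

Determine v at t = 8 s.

Δv equals the area under the a-t graph; then v = v₀ + Δv.
0–2 s: 12 × 2 = 24 cm/s
2–8 s: 7 × 6 = 42 cm/s
Δv = 66 cm/s, so v(8) = -6 + (66) = 60 cm/s.

60 cm/s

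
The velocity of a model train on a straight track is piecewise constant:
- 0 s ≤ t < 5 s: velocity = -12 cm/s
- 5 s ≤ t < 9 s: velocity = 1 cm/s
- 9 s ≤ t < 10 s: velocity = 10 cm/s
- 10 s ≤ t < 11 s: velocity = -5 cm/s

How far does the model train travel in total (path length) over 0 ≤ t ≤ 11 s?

79 cm

Distance (not displacement) is the total path length: add the absolute areas under v-t.
0–5 s: |-12| × 5 = 60 cm
5–9 s: |1| × 4 = 4 cm
9–10 s: |10| × 1 = 10 cm
10–11 s: |-5| × 1 = 5 cm
Total distance = 79 cm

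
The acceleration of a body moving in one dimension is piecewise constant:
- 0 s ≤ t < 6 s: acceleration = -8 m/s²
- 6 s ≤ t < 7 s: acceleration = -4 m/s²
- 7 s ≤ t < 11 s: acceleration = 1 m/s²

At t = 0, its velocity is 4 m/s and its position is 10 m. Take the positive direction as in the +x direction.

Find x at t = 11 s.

On each constant-a segment, Δv = aΔt and Δx = v₀Δt + ½aΔt²; chain segment to segment.
0–6 s: v starts 4 m/s; Δx = 4·6 + ½·-8·6² = -120 m; v ends -44 m/s.
6–7 s: v starts -44 m/s; Δx = -44·1 + ½·-4·1² = -46 m; v ends -48 m/s.
7–11 s: v starts -48 m/s; Δx = -48·4 + ½·1·4² = -184 m; v ends -44 m/s.
x(11) = 10 + Σ Δx = -340 m.

-340 m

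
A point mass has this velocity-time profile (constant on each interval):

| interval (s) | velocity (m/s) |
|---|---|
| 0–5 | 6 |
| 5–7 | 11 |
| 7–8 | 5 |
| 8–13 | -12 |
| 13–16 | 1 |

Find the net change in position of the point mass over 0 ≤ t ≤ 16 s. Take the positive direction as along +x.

0 m

Net displacement equals the area under the velocity-time graph (areas below the axis count negative).
0–5 s: 6 × 5 = 30 m
5–7 s: 11 × 2 = 22 m
7–8 s: 5 × 1 = 5 m
8–13 s: -12 × 5 = -60 m
13–16 s: 1 × 3 = 3 m
Net displacement = 0 m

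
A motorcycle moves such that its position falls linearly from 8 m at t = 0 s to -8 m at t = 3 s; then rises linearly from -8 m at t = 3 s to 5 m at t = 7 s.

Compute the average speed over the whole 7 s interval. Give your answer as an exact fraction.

Average speed = (total path length)/(elapsed time); on a piecewise-linear x-t graph the path length is Σ|Δx|.
0–3 s: |Δx| = |-8 − 8| = 16 m
3–7 s: |Δx| = |5 − -8| = 13 m
Total path = 29 m; average speed = 29/7 = 29/7 m/s.

29/7 m/s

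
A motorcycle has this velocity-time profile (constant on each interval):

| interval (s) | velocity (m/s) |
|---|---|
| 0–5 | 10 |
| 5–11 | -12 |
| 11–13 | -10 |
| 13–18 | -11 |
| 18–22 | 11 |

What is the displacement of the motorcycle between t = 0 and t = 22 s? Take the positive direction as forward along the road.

Displacement is the signed area under the v-t curve.
0–5 s: 10 × 5 = 50 m
5–11 s: -12 × 6 = -72 m
11–13 s: -10 × 2 = -20 m
13–18 s: -11 × 5 = -55 m
18–22 s: 11 × 4 = 44 m
Net displacement = -53 m

-53 m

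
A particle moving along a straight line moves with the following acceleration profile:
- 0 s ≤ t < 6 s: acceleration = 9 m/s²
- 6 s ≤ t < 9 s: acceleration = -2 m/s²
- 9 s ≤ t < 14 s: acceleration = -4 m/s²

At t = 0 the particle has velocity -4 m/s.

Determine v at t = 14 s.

Δv equals the area under the a-t graph; then v = v₀ + Δv.
0–6 s: 9 × 6 = 54 m/s
6–9 s: -2 × 3 = -6 m/s
9–14 s: -4 × 5 = -20 m/s
Δv = 28 m/s, so v(14) = -4 + (28) = 24 m/s.

24 m/s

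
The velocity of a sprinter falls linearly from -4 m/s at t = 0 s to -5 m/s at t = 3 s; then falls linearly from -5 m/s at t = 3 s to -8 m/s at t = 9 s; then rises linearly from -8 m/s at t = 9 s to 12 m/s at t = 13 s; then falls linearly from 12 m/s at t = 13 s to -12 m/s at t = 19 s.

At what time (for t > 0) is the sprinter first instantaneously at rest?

t = 10.6 s

v changes sign on 9–13 s (from -8 to 12); the graph is linear there, so v = 0 at t = 9 + (8)·(13 − 9)/(12 − -8) = 10.6 s.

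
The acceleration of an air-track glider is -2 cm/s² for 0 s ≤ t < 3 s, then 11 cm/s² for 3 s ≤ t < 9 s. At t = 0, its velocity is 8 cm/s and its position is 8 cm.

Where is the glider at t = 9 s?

233 cm

On each constant-a segment, Δv = aΔt and Δx = v₀Δt + ½aΔt²; chain segment to segment.
0–3 s: v starts 8 cm/s; Δx = 8·3 + ½·-2·3² = 15 cm; v ends 2 cm/s.
3–9 s: v starts 2 cm/s; Δx = 2·6 + ½·11·6² = 210 cm; v ends 68 cm/s.
x(9) = 8 + Σ Δx = 233 cm.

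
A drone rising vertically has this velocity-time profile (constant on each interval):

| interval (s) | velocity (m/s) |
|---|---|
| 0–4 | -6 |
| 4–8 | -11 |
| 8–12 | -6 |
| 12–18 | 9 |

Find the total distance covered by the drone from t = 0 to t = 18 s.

146 m

Total distance travelled is ∫|v| dt — sum the magnitudes of each area piece.
0–4 s: |-6| × 4 = 24 m
4–8 s: |-11| × 4 = 44 m
8–12 s: |-6| × 4 = 24 m
12–18 s: |9| × 6 = 54 m
Total distance = 146 m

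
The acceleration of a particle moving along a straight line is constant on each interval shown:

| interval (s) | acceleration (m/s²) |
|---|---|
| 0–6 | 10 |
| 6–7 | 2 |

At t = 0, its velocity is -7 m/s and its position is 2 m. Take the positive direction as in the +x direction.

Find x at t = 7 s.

194 m

On each constant-a segment, Δv = aΔt and Δx = v₀Δt + ½aΔt²; chain segment to segment.
0–6 s: v starts -7 m/s; Δx = -7·6 + ½·10·6² = 138 m; v ends 53 m/s.
6–7 s: v starts 53 m/s; Δx = 53·1 + ½·2·1² = 54 m; v ends 55 m/s.
x(7) = 2 + Σ Δx = 194 m.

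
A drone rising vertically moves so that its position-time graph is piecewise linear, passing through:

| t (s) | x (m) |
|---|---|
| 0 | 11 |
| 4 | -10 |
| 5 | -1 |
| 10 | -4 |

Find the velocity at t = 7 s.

-0.6 m/s

Velocity is the slope of the x-t graph on 5–10 s: (-4 − -1)/(10 − 5) = -0.6 m/s.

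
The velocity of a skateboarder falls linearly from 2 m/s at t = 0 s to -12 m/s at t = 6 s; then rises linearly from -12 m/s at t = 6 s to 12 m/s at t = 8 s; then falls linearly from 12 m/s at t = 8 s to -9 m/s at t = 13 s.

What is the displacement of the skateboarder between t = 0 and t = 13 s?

Displacement is the signed area under the v-t curve.
0–6 s: ½(2 + -12)(6) = -30 m
6–8 s: ½(-12 + 12)(2) = 0 m
8–13 s: ½(12 + -9)(5) = 7.5 m
Net displacement = -22.5 m

-22.5 m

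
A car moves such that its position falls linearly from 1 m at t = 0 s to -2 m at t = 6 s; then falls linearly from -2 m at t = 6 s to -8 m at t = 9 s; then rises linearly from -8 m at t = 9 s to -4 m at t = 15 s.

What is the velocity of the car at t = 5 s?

-0.5 m/s

Velocity is the slope of the x-t graph on 0–6 s: (-2 − 1)/(6 − 0) = -0.5 m/s.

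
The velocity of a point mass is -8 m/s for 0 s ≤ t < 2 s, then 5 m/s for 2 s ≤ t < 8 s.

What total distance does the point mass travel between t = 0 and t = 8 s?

46 m

Distance (not displacement) is the total path length: add the absolute areas under v-t.
0–2 s: |-8| × 2 = 16 m
2–8 s: |5| × 6 = 30 m
Total distance = 46 m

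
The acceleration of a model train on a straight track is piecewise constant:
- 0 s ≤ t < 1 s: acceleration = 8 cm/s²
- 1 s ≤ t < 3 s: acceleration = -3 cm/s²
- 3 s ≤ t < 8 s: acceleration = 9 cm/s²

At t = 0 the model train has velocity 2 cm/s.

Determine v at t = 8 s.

49 cm/s

Δv equals the area under the a-t graph; then v = v₀ + Δv.
0–1 s: 8 × 1 = 8 cm/s
1–3 s: -3 × 2 = -6 cm/s
3–8 s: 9 × 5 = 45 cm/s
Δv = 47 cm/s, so v(8) = 2 + (47) = 49 cm/s.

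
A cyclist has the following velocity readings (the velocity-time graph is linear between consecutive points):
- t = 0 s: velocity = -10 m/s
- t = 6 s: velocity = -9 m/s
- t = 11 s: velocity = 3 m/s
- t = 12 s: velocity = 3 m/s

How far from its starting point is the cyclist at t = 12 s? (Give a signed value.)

-69 m

Displacement is the signed area under the v-t curve.
0–6 s: ½(-10 + -9)(6) = -57 m
6–11 s: ½(-9 + 3)(5) = -15 m
11–12 s: 3 × 1 = 3 m
Net displacement = -69 m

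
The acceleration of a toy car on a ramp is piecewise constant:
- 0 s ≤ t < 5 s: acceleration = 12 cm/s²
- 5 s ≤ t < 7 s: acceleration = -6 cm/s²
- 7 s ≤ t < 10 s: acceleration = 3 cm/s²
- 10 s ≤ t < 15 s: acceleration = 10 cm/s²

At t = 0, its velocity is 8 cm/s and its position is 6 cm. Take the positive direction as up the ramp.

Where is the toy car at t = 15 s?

On each constant-a segment, Δv = aΔt and Δx = v₀Δt + ½aΔt²; chain segment to segment.
0–5 s: v starts 8 cm/s; Δx = 8·5 + ½·12·5² = 190 cm; v ends 68 cm/s.
5–7 s: v starts 68 cm/s; Δx = 68·2 + ½·-6·2² = 124 cm; v ends 56 cm/s.
7–10 s: v starts 56 cm/s; Δx = 56·3 + ½·3·3² = 181.5 cm; v ends 65 cm/s.
10–15 s: v starts 65 cm/s; Δx = 65·5 + ½·10·5² = 450 cm; v ends 115 cm/s.
x(15) = 6 + Σ Δx = 951.5 cm.

951.5 cm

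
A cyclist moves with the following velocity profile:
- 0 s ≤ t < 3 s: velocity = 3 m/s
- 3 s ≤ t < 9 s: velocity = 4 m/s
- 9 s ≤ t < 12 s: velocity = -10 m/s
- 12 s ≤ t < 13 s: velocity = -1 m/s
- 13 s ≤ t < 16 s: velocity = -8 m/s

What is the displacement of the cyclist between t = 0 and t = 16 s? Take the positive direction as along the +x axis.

-22 m

Displacement is the signed area under the v-t curve.
0–3 s: 3 × 3 = 9 m
3–9 s: 4 × 6 = 24 m
9–12 s: -10 × 3 = -30 m
12–13 s: -1 × 1 = -1 m
13–16 s: -8 × 3 = -24 m
Net displacement = -22 m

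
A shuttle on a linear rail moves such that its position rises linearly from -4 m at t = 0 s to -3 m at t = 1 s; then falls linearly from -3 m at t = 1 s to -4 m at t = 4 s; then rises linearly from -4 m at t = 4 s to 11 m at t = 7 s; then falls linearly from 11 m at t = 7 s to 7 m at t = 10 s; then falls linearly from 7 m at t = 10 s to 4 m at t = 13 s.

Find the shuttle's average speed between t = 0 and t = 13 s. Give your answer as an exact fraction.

24/13 m/s

Average speed = (total path length)/(elapsed time); on a piecewise-linear x-t graph the path length is Σ|Δx|.
0–1 s: |Δx| = |-3 − -4| = 1 m
1–4 s: |Δx| = |-4 − -3| = 1 m
4–7 s: |Δx| = |11 − -4| = 15 m
7–10 s: |Δx| = |7 − 11| = 4 m
10–13 s: |Δx| = |4 − 7| = 3 m
Total path = 24 m; average speed = 24/13 = 24/13 m/s.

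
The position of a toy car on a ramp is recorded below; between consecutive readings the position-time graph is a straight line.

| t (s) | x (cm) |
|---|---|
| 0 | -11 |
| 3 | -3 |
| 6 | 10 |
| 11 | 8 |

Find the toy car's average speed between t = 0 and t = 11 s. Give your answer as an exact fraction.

23/11 cm/s

Average speed = (total path length)/(elapsed time); on a piecewise-linear x-t graph the path length is Σ|Δx|.
0–3 s: |Δx| = |-3 − -11| = 8 cm
3–6 s: |Δx| = |10 − -3| = 13 cm
6–11 s: |Δx| = |8 − 10| = 2 cm
Total path = 23 cm; average speed = 23/11 = 23/11 cm/s.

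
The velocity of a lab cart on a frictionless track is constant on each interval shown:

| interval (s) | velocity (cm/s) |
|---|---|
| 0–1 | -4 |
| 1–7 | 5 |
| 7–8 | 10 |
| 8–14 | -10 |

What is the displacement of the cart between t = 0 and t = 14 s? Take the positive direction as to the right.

Displacement is the signed area under the v-t curve.
0–1 s: -4 × 1 = -4 cm
1–7 s: 5 × 6 = 30 cm
7–8 s: 10 × 1 = 10 cm
8–14 s: -10 × 6 = -60 cm
Net displacement = -24 cm

-24 cm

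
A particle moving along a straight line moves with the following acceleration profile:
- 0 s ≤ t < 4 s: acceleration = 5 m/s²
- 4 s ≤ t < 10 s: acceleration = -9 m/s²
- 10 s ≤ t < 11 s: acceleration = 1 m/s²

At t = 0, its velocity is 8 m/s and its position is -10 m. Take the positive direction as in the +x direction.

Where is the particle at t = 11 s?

42.5 m

On each constant-a segment, Δv = aΔt and Δx = v₀Δt + ½aΔt²; chain segment to segment.
0–4 s: v starts 8 m/s; Δx = 8·4 + ½·5·4² = 72 m; v ends 28 m/s.
4–10 s: v starts 28 m/s; Δx = 28·6 + ½·-9·6² = 6 m; v ends -26 m/s.
10–11 s: v starts -26 m/s; Δx = -26·1 + ½·1·1² = -25.5 m; v ends -25 m/s.
x(11) = -10 + Σ Δx = 42.5 m.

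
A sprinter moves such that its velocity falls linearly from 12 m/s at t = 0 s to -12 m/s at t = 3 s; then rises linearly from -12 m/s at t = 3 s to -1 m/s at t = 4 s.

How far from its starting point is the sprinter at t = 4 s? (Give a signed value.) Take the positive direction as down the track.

-6.5 m

Net displacement equals the area under the velocity-time graph (areas below the axis count negative).
0–3 s: ½(12 + -12)(3) = 0 m
3–4 s: ½(-12 + -1)(1) = -6.5 m
Net displacement = -6.5 m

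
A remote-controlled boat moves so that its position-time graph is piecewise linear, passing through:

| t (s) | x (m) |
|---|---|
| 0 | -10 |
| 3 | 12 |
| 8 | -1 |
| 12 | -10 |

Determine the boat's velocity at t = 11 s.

-2.25 m/s

Velocity is the slope of the x-t graph on 8–12 s: (-10 − -1)/(12 − 8) = -2.25 m/s.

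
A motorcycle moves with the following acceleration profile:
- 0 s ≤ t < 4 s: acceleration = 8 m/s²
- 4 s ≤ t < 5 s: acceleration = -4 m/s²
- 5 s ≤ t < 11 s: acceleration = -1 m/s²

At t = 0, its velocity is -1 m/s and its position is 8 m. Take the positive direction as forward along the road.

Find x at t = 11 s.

241 m

On each constant-a segment, Δv = aΔt and Δx = v₀Δt + ½aΔt²; chain segment to segment.
0–4 s: v starts -1 m/s; Δx = -1·4 + ½·8·4² = 60 m; v ends 31 m/s.
4–5 s: v starts 31 m/s; Δx = 31·1 + ½·-4·1² = 29 m; v ends 27 m/s.
5–11 s: v starts 27 m/s; Δx = 27·6 + ½·-1·6² = 144 m; v ends 21 m/s.
x(11) = 8 + Σ Δx = 241 m.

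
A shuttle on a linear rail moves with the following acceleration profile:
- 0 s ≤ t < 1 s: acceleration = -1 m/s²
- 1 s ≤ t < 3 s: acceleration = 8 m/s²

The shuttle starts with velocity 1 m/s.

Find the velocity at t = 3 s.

16 m/s

Δv equals the area under the a-t graph; then v = v₀ + Δv.
0–1 s: -1 × 1 = -1 m/s
1–3 s: 8 × 2 = 16 m/s
Δv = 15 m/s, so v(3) = 1 + (15) = 16 m/s.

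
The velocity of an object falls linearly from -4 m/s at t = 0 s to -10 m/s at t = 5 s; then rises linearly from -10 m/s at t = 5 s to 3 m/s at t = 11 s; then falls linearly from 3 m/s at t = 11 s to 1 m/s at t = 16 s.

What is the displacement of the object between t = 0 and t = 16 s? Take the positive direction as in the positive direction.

-46 m

Net displacement equals the area under the velocity-time graph (areas below the axis count negative).
0–5 s: ½(-4 + -10)(5) = -35 m
5–11 s: ½(-10 + 3)(6) = -21 m
11–16 s: ½(3 + 1)(5) = 10 m
Net displacement = -46 m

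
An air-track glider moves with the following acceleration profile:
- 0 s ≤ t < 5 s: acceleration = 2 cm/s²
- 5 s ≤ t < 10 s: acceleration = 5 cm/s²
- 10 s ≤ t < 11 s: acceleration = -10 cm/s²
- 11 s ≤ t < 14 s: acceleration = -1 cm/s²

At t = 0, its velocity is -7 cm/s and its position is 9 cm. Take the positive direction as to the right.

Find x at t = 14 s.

On each constant-a segment, Δv = aΔt and Δx = v₀Δt + ½aΔt²; chain segment to segment.
0–5 s: v starts -7 cm/s; Δx = -7·5 + ½·2·5² = -10 cm; v ends 3 cm/s.
5–10 s: v starts 3 cm/s; Δx = 3·5 + ½·5·5² = 77.5 cm; v ends 28 cm/s.
10–11 s: v starts 28 cm/s; Δx = 28·1 + ½·-10·1² = 23 cm; v ends 18 cm/s.
11–14 s: v starts 18 cm/s; Δx = 18·3 + ½·-1·3² = 49.5 cm; v ends 15 cm/s.
x(14) = 9 + Σ Δx = 149 cm.

149 cm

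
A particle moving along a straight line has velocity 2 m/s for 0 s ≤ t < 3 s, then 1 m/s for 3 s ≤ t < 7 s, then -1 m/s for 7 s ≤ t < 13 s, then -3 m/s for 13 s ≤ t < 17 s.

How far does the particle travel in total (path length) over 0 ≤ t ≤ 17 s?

28 m

Total distance travelled is ∫|v| dt — sum the magnitudes of each area piece.
0–3 s: |2| × 3 = 6 m
3–7 s: |1| × 4 = 4 m
7–13 s: |-1| × 6 = 6 m
13–17 s: |-3| × 4 = 12 m
Total distance = 28 m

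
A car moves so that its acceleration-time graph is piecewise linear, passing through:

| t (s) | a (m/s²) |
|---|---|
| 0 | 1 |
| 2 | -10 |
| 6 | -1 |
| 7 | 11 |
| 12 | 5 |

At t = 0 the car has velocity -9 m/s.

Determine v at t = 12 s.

Δv equals the area under the a-t graph; then v = v₀ + Δv.
0–2 s: ½(1 + -10)(2) = -9 m/s
2–6 s: ½(-10 + -1)(4) = -22 m/s
6–7 s: ½(-1 + 11)(1) = 5 m/s
7–12 s: ½(11 + 5)(5) = 40 m/s
Δv = 14 m/s, so v(12) = -9 + (14) = 5 m/s.

5 m/s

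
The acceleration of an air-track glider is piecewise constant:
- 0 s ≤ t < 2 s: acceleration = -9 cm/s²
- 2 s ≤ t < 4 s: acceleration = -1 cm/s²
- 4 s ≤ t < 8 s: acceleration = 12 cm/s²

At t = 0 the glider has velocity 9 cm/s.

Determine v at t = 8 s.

37 cm/s

Δv equals the area under the a-t graph; then v = v₀ + Δv.
0–2 s: -9 × 2 = -18 cm/s
2–4 s: -1 × 2 = -2 cm/s
4–8 s: 12 × 4 = 48 cm/s
Δv = 28 cm/s, so v(8) = 9 + (28) = 37 cm/s.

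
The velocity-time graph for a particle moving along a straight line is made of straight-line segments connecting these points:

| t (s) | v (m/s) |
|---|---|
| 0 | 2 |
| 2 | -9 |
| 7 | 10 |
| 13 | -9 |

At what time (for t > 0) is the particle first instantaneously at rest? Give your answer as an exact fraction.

t = 4/11 s

v changes sign on 0–2 s (from 2 to -9); the graph is linear there, so v = 0 at t = 0 + (-2)·(2 − 0)/(-9 − 2) = 4/11 s.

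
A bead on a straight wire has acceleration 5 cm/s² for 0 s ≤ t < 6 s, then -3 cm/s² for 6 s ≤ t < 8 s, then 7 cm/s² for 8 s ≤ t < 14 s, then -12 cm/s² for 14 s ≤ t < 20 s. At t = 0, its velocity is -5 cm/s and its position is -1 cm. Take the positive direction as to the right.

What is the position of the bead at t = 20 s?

493 cm

On each constant-a segment, Δv = aΔt and Δx = v₀Δt + ½aΔt²; chain segment to segment.
0–6 s: v starts -5 cm/s; Δx = -5·6 + ½·5·6² = 60 cm; v ends 25 cm/s.
6–8 s: v starts 25 cm/s; Δx = 25·2 + ½·-3·2² = 44 cm; v ends 19 cm/s.
8–14 s: v starts 19 cm/s; Δx = 19·6 + ½·7·6² = 240 cm; v ends 61 cm/s.
14–20 s: v starts 61 cm/s; Δx = 61·6 + ½·-12·6² = 150 cm; v ends -11 cm/s.
x(20) = -1 + Σ Δx = 493 cm.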